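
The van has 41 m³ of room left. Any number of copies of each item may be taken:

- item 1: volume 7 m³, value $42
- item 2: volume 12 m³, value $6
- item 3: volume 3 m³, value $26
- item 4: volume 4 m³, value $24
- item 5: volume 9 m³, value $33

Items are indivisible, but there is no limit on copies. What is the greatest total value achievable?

$338

Best value-per-unit is item 3 at 26/3, and filling with it alone uses volume 13×3=39. No mix of the others beats 13×26 = 338.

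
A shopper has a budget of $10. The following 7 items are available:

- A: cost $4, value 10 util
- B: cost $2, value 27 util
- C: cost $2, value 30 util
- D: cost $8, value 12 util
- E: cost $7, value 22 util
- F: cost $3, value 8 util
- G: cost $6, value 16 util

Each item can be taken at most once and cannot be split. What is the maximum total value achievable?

73 util

Check high-value combinations within $10:
- B+C+G: cost 2+2+6=10, value 27+30+16=73
- A+B+C: cost 4+2+2=8, value 10+27+30=67
- B+C+F: cost 2+2+3=7, value 27+30+8=65
- B+C: cost 2+2=4, value 27+30=57
Best: 73 util.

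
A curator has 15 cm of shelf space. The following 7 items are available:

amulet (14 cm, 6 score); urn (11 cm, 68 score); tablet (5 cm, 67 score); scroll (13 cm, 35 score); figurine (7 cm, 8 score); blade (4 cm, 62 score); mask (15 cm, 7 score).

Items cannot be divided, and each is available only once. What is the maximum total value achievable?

130 score

This is a 0/1 knapsack; check combinations near the capacity.
- urn+blade: length 11+4=15, value 68+62=130
- tablet+blade: length 5+4=9, value 67+62=129
- tablet+figurine: length 5+7=12, value 67+8=75
Best: 130 score.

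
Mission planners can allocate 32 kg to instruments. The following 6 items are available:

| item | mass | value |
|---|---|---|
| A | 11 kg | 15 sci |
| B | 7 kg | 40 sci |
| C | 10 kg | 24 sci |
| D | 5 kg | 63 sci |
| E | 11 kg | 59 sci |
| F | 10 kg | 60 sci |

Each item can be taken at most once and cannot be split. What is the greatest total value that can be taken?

187 sci

Check high-value combinations within 32 kg:
- B+C+D+F: mass 7+10+5+10=32, value 40+24+63+60=187
- D+E+F: mass 5+11+10=26, value 63+59+60=182
- B+D+F: mass 7+5+10=22, value 40+63+60=163
- B+D+E: mass 7+5+11=23, value 40+63+59=162
- B+E+F: mass 7+11+10=28, value 40+59+60=159
Best: 187 sci.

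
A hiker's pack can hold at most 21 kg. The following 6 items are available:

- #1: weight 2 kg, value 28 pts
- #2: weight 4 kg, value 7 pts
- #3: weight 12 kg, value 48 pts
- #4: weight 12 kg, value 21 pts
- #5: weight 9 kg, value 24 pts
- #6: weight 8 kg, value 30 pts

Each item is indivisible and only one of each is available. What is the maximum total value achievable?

83 pts

Check high-value combinations within 21 kg:
- #1+#2+#3: weight 2+4+12=18, value 28+7+48=83
- #1+#5+#6: weight 2+9+8=19, value 28+24+30=82
- #3+#6: weight 12+8=20, value 48+30=78
Best: 83 pts.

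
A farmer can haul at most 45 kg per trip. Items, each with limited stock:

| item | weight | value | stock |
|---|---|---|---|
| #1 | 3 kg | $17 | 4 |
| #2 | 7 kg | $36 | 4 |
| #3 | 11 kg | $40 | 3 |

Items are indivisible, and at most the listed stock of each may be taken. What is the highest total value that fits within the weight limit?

Best selections within weight 45 and stock limits:
- 2×#1 + 4×#2 + 1×#3: weight 45, value 218
- 4×#1 + 3×#2 + 1×#3: weight 44, value 216
Best: $218.

$218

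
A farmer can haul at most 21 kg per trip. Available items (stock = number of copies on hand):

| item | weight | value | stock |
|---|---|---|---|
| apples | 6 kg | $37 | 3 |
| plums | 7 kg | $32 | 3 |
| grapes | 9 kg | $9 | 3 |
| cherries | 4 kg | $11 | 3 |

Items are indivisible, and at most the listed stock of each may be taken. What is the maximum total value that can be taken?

$111

Best selections within weight 21 and stock limits:
- 3×apples: weight 18, value 111
- 2×apples + 1×plums: weight 19, value 106
Best: $111.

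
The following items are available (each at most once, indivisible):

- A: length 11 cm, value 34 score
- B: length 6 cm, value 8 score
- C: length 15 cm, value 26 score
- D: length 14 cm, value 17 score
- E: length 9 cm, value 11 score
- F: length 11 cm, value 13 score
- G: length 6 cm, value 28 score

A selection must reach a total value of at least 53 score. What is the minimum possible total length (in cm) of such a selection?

17

Subsets with value ≥ 53, sorted by total length:
- A+G: length 17, value 62
- C+G: length 21, value 54
- A+B+G: length 23, value 70
Minimum length: 17 cm.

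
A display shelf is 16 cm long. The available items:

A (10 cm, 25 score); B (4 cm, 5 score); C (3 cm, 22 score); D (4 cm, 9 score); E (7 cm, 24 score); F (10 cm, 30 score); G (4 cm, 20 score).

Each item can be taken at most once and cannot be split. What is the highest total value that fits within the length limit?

This is a 0/1 knapsack; check combinations near the capacity.
- C+E+G: length 3+7+4=14, value 22+24+20=66
- B+C+D+G: length 4+3+4+4=15, value 5+22+9+20=56
- C+D+E: length 3+4+7=14, value 22+9+24=55
- D+E+G: length 4+7+4=15, value 9+24+20=53
- C+F: length 3+10=13, value 22+30=52
Best: 66 score.

66 score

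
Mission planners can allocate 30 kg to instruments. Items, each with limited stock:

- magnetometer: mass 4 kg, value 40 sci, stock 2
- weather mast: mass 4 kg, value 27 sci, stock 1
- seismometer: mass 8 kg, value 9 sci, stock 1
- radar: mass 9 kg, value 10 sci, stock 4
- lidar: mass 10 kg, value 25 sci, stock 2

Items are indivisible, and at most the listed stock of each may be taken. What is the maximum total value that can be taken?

141 sci

Best selections within mass 30 and stock limits:
- 2×magnetometer + 1×weather mast + 1×seismometer + 1×lidar: mass 30, value 141
- 2×magnetometer + 1×weather mast + 1×lidar: mass 22, value 132
- 2×magnetometer + 2×lidar: mass 28, value 130
- 2×magnetometer + 1×weather mast + 2×radar: mass 30, value 127
Best: 141 sci.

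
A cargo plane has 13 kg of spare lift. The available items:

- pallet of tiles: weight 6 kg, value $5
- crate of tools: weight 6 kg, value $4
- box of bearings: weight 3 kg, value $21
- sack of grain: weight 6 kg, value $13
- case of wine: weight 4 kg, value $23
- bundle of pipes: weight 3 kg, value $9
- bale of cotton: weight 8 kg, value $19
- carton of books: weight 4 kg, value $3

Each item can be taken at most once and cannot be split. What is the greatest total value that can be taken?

$57

This is a 0/1 knapsack; check combinations near the capacity.
- box of bearings+sack of grain+case of wine: weight 3+6+4=13, value 21+13+23=57
- box of bearings+case of wine+bundle of pipes: weight 3+4+3=10, value 21+23+9=53
- pallet of tiles+box of bearings+case of wine: weight 6+3+4=13, value 5+21+23=49
- crate of tools+box of bearings+case of wine: weight 6+3+4=13, value 4+21+23=48
Best: $57.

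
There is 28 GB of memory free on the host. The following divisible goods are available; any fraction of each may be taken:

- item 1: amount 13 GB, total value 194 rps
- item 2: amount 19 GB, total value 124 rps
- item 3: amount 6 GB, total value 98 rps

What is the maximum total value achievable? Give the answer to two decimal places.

Take in order of value per unit:
- item 3 (98/6 per unit): all 6 → value 98, running total 98.00
- item 1 (194/13 per unit): all 13 → value 194, running total 292.00
- item 2 (124/19 per unit): 9 of 19 → value 9×124/19 = 58.7368, running total 350.74
Total 350.74.

350.74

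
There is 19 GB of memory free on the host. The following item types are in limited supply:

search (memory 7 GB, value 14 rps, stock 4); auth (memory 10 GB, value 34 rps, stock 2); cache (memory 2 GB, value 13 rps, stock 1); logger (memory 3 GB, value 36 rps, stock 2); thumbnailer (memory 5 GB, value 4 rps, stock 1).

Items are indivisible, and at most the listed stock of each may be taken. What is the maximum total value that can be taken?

Best selections within memory 19 and stock limits:
- 1×auth + 1×cache + 2×logger: memory 18, value 119
- 1×auth + 2×logger: memory 16, value 106
- 1×search + 1×cache + 2×logger: memory 15, value 99
- 1×search + 2×logger + 1×thumbnailer: memory 18, value 90
Best: 119 rps.

119 rps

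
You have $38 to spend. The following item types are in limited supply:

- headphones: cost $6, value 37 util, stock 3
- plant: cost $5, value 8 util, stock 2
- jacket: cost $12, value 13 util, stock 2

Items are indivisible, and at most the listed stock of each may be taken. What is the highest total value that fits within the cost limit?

132 util

Best selections within cost 38 and stock limits:
- 3×headphones + 1×plant + 1×jacket: cost 35, value 132
- 3×headphones + 2×plant: cost 28, value 127
- 3×headphones + 1×jacket: cost 30, value 124
- 3×headphones + 1×plant: cost 23, value 119
Best: 132 util.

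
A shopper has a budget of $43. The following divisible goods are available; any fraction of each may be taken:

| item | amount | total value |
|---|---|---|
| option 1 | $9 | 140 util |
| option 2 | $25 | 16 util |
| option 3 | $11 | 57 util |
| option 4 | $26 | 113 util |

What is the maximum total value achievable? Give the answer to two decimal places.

Take in order of value per unit:
- option 1 (140/9 per unit): all 9 → value 140, running total 140.00
- option 3 (57/11 per unit): all 11 → value 57, running total 197.00
- option 4 (113/26 per unit): 23 of 26 → value 23×113/26 = 99.9615, running total 296.96
Total 296.96.

296.96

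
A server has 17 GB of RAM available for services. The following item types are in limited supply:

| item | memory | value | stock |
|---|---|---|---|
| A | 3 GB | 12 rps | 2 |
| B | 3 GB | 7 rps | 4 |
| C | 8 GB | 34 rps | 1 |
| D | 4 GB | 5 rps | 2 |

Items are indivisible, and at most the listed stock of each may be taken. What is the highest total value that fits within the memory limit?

Top feasible selections:
- 2×A + 1×B + 1×C: memory 17, value 65
- 1×A + 2×B + 1×C: memory 17, value 60
- 2×A + 1×C: memory 14, value 58
Best: 65 rps.

65 rps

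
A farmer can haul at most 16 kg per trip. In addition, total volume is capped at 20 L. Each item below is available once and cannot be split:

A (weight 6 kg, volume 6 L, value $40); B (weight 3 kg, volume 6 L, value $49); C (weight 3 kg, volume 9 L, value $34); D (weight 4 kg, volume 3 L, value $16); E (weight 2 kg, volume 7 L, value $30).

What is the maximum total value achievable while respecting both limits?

Feasible sets respecting both limits:
- A+B+E: weight 11, volume 19, value 119
- A+B+D: weight 13, volume 15, value 105
- B+C+D: weight 10, volume 18, value 99
- B+D+E: weight 9, volume 16, value 95
Best: $119.

$119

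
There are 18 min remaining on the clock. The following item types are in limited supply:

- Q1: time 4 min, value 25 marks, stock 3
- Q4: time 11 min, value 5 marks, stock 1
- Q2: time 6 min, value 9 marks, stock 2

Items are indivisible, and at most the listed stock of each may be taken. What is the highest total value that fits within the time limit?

84 marks

Best selections within time 18 and stock limits:
- 3×Q1 + 1×Q2: time 18, value 84
- 3×Q1: time 12, value 75
Best: 84 marks.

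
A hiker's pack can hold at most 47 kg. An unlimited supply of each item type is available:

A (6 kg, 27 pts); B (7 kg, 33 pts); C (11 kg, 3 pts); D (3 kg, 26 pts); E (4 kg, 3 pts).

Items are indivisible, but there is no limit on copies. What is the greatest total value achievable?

390 pts

Best value-per-unit is D at 26/3, and filling with it alone uses weight 15×3=45. No mix of the others beats 15×26 = 390.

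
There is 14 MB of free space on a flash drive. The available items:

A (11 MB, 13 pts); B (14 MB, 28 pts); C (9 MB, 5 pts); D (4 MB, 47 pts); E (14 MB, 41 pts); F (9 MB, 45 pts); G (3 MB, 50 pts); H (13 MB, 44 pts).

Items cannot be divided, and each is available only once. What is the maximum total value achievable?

Check high-value combinations within 14 MB:
- D+G: size 4+3=7, value 47+50=97
- F+G: size 9+3=12, value 45+50=95
- D+F: size 4+9=13, value 47+45=92
- A+G: size 11+3=14, value 13+50=63
- C+G: size 9+3=12, value 5+50=55
Best: 97 pts.

97 pts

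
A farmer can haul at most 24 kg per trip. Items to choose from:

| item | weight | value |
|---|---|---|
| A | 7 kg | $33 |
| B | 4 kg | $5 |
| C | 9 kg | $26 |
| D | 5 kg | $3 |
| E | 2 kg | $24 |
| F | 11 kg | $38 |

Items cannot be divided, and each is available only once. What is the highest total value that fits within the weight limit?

This is a 0/1 knapsack; check combinations near the capacity.
- A+B+E+F: weight 7+4+2+11=24, value 33+5+24+38=100
- A+E+F: weight 7+2+11=20, value 33+24+38=95
- A+B+C+E: weight 7+4+9+2=22, value 33+5+26+24=88
- C+E+F: weight 9+2+11=22, value 26+24+38=88
Best: $100.

$100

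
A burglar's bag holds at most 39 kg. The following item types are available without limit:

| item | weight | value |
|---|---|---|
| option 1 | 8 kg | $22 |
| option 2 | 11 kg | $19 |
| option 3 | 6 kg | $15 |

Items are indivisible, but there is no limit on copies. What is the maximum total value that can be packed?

Best value-per-unit is option 1 at 22/8; filling with it alone gives 4×22 = 88.
Optimal mix: 4×option 1 + 1×option 3 → weight 38, value 103.

$103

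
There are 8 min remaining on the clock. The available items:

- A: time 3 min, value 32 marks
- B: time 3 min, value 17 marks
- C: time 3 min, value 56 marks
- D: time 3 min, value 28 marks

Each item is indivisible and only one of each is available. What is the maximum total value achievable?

Check high-value combinations within 8 min:
- A+C: time 3+3=6, value 32+56=88
- C+D: time 3+3=6, value 56+28=84
- B+C: time 3+3=6, value 17+56=73
Best: 88 marks.

88 marks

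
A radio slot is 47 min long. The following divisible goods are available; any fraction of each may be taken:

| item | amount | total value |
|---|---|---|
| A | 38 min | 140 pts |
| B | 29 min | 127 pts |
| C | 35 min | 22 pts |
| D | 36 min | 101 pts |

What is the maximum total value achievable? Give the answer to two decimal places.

Take in order of value per unit:
- B (127/29 per unit): all 29 → value 127, running total 127.00
- A (140/38 per unit): 18 of 38 → value 18×140/38 = 66.3158, running total 193.32
Total 193.32.

193.32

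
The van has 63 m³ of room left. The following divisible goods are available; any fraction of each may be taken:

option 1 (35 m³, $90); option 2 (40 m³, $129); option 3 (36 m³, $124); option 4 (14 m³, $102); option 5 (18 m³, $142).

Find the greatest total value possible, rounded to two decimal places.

Take in order of value per unit:
- option 5 (142/18 per unit): all 18 → value 142, running total 142.00
- option 4 (102/14 per unit): all 14 → value 102, running total 244.00
- option 3 (124/36 per unit): 31 of 36 → value 31×124/36 = 106.7778, running total 350.78
Total 350.78.

350.78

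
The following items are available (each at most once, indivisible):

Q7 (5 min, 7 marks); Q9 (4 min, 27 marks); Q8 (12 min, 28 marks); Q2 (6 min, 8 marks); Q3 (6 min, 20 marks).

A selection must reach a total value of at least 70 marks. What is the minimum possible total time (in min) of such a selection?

22

Subsets with value ≥ 70, sorted by total time:
- Q9+Q8+Q3: time 22, value 75
- Q7+Q9+Q8+Q3: time 27, value 82
Minimum time: 22 min.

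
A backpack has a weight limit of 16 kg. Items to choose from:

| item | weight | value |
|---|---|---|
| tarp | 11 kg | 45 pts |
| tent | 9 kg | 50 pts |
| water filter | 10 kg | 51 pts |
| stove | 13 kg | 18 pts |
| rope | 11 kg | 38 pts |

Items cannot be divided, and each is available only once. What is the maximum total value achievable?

51 pts

Check high-value combinations within 16 kg:
- water filter: weight 10, value 51
- tent: weight 9, value 50
- tarp: weight 11, value 45
- rope: weight 11, value 38
Best: 51 pts.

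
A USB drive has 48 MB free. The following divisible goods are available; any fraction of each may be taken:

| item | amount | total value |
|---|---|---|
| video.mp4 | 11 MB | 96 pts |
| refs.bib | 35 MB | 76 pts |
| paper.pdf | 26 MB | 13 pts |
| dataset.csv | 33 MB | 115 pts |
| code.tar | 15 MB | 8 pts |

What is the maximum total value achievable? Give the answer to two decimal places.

Take in order of value per unit:
- video.mp4 (96/11 per unit): all 11 → value 96, running total 96.00
- dataset.csv (115/33 per unit): all 33 → value 115, running total 211.00
- refs.bib (76/35 per unit): 4 of 35 → value 4×76/35 = 8.6857, running total 219.69
Total 219.69.

219.69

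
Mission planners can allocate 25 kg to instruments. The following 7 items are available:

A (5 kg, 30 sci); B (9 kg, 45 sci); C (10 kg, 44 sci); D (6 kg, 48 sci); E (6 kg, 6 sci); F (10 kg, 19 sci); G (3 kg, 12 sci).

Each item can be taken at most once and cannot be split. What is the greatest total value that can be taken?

Check high-value combinations within 25 kg:
- B+C+D: mass 9+10+6=25, value 45+44+48=137
- A+B+D+G: mass 5+9+6+3=23, value 30+45+48+12=135
- A+C+D+G: mass 5+10+6+3=24, value 30+44+48+12=134
Best: 137 sci.

137 sci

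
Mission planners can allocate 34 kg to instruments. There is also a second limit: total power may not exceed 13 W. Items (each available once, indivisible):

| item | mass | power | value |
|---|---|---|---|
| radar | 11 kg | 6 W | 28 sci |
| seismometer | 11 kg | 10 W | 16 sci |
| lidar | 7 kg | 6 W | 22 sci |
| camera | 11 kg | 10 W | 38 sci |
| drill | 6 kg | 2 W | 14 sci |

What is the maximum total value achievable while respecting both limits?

Feasible sets respecting both limits:
- camera+drill: mass 17, power 12, value 52
- radar+lidar: mass 18, power 12, value 50
- radar+drill: mass 17, power 8, value 42
- camera: mass 11, power 10, value 38
Best: 52 sci.

52 sci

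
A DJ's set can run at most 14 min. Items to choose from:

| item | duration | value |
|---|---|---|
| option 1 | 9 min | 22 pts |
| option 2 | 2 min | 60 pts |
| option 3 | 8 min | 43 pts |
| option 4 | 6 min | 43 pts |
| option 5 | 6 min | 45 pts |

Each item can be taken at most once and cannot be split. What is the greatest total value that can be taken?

148 pts

Check high-value combinations within 14 min:
- option 2+option 4+option 5: duration 2+6+6=14, value 60+43+45=148
- option 2+option 5: duration 2+6=8, value 60+45=105
- option 2+option 4: duration 2+6=8, value 60+43=103
- option 2+option 3: duration 2+8=10, value 60+43=103
Best: 148 pts.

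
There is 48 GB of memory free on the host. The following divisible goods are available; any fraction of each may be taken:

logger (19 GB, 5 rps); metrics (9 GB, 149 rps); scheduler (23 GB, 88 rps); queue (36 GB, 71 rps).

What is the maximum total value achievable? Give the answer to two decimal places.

Take in order of value per unit:
- metrics (149/9 per unit): all 9 → value 149, running total 149.00
- scheduler (88/23 per unit): all 23 → value 88, running total 237.00
- queue (71/36 per unit): 16 of 36 → value 16×71/36 = 31.5556, running total 268.56
Total 268.56.

268.56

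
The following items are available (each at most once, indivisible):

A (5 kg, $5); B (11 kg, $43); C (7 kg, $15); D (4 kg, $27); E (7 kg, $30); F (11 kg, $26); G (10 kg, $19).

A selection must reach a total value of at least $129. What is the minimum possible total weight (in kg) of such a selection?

Subsets with value ≥ 129, sorted by total weight:
- A+B+D+E+F: weight 38, value 131
- B+C+D+E+G: weight 39, value 134
- B+C+D+E+F: weight 40, value 141
- B+D+E+F+G: weight 43, value 145
Minimum weight: 38 kg.

38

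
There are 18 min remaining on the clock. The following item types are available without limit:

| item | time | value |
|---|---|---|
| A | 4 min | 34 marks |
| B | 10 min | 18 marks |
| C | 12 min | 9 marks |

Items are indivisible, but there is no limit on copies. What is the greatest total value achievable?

Best value-per-unit is A at 34/4, and filling with it alone uses time 4×4=16. No mix of the others beats 4×34 = 136.

136 marks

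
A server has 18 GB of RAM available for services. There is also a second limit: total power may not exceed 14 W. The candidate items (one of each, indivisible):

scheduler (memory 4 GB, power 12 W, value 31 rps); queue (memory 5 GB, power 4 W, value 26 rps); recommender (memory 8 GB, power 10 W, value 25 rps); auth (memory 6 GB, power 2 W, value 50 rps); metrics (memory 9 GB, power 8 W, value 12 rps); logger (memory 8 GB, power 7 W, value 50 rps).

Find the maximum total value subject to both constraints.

100 rps

Feasible sets respecting both limits:
- auth+logger: memory 14, power 9, value 100
- scheduler+auth: memory 10, power 14, value 81
- queue+auth: memory 11, power 6, value 76
- queue+logger: memory 13, power 11, value 76
Best: 100 rps.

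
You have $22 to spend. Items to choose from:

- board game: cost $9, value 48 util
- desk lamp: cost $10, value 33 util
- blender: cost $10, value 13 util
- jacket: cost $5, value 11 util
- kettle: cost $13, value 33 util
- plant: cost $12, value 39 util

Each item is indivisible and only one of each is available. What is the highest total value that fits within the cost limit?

Check high-value combinations within $22:
- board game+plant: cost 9+12=21, value 48+39=87
- board game+desk lamp: cost 9+10=19, value 48+33=81
- board game+kettle: cost 9+13=22, value 48+33=81
- desk lamp+plant: cost 10+12=22, value 33+39=72
- board game+blender: cost 9+10=19, value 48+13=61
Best: 87 util.

87 util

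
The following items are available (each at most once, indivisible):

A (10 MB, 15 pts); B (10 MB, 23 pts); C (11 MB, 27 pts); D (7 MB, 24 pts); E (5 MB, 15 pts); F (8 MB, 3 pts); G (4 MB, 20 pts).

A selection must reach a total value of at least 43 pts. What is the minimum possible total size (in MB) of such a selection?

11

Subsets with value ≥ 43, sorted by total size:
- D+G: size 11, value 44
- B+G: size 14, value 43
- C+G: size 15, value 47
- D+E+G: size 16, value 59
Minimum size: 11 MB.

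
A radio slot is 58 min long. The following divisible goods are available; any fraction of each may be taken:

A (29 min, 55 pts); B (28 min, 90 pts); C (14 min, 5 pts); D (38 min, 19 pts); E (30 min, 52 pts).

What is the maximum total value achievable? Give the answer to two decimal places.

Take in order of value per unit:
- B (90/28 per unit): all 28 → value 90, running total 90.00
- A (55/29 per unit): all 29 → value 55, running total 145.00
- E (52/30 per unit): 1 of 30 → value 1×52/30 = 1.7333, running total 146.73
Total 146.73.

146.73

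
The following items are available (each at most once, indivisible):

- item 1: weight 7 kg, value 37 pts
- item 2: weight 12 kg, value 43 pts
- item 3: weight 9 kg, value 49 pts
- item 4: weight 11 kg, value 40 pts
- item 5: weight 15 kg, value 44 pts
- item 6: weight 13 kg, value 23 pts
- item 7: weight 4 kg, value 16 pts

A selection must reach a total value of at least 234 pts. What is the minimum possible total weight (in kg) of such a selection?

67

Subsets with value ≥ 234, sorted by total weight:
- item 1+item 2+item 3+item 4+item 5+item 6: weight 67, value 236
- item 1+item 2+item 3+item 4+item 5+item 6+item 7: weight 71, value 252
Minimum weight: 67 kg.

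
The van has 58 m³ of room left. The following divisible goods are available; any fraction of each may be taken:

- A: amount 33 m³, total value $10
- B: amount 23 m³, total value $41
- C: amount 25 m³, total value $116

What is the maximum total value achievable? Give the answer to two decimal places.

160.03

Take in order of value per unit:
- C (116/25 per unit): all 25 → value 116, running total 116.00
- B (41/23 per unit): all 23 → value 41, running total 157.00
- A (10/33 per unit): 10 of 33 → value 10×10/33 = 3.0303, running total 160.03
Total 160.03.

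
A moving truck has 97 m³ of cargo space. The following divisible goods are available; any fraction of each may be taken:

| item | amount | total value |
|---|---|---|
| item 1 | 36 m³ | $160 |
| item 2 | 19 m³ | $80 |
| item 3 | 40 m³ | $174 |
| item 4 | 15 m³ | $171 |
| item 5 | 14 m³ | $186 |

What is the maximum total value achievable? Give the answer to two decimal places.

Take in order of value per unit:
- item 5 (186/14 per unit): all 14 → value 186, running total 186.00
- item 4 (171/15 per unit): all 15 → value 171, running total 357.00
- item 1 (160/36 per unit): all 36 → value 160, running total 517.00
- item 3 (174/40 per unit): 32 of 40 → value 32×174/40 = 139.2000, running total 656.20
Total 656.20.

656.20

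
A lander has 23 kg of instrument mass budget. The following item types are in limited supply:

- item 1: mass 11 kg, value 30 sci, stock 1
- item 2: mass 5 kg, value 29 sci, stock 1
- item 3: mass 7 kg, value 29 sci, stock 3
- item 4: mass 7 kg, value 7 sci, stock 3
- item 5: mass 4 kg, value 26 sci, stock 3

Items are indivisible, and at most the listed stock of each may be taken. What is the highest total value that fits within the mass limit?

Best selections within mass 23 and stock limits:
- 1×item 2 + 2×item 3 + 1×item 5: mass 23, value 113
- 1×item 2 + 1×item 3 + 2×item 5: mass 20, value 110
- 2×item 3 + 2×item 5: mass 22, value 110
- 1×item 1 + 3×item 5: mass 23, value 108
Best: 113 sci.

113 sci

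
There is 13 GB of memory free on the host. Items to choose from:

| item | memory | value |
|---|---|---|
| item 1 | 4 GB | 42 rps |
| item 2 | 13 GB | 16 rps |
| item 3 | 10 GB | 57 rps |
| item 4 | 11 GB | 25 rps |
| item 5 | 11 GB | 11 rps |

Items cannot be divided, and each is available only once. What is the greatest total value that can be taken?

Check high-value combinations within 13 GB:
- item 3: memory 10, value 57
- item 1: memory 4, value 42
- item 4: memory 11, value 25
- item 2: memory 13, value 16
- item 5: memory 11, value 11
Best: 57 rps.

57 rps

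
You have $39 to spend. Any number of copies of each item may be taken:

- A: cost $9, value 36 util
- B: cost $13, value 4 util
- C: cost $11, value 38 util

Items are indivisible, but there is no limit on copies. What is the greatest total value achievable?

146 util

Best value-per-unit is A at 36/9; filling with it alone gives 4×36 = 144.
Optimal mix: 3×A + 1×C → cost 38, value 146.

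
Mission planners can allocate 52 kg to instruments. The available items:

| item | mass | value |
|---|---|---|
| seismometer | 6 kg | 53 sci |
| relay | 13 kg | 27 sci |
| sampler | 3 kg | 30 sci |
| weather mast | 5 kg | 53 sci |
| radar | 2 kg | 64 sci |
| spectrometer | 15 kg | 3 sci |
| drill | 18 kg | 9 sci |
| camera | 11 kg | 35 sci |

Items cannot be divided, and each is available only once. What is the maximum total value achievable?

This is a 0/1 knapsack; check combinations near the capacity.
- seismometer+relay+sampler+weather mast+radar+camera: mass 6+13+3+5+2+11=40, value 53+27+30+53+64+35=262
- seismometer+sampler+weather mast+radar+drill+camera: mass 6+3+5+2+18+11=45, value 53+30+53+64+9+35=244
- seismometer+sampler+weather mast+radar+spectrometer+camera: mass 6+3+5+2+15+11=42, value 53+30+53+64+3+35=238
- seismometer+relay+sampler+weather mast+radar+drill: mass 6+13+3+5+2+18=47, value 53+27+30+53+64+9=236
- seismometer+sampler+weather mast+radar+camera: mass 6+3+5+2+11=27, value 53+30+53+64+35=235
Best: 262 sci.

262 sci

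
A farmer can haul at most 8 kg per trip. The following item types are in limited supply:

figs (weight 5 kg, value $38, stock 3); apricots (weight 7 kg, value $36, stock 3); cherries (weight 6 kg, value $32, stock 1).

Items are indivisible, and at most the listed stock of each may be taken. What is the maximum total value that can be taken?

$38

Top feasible selections:
- 1×figs: weight 5, value 38
- 1×apricots: weight 7, value 36
- 1×cherries: weight 6, value 32
Best: $38.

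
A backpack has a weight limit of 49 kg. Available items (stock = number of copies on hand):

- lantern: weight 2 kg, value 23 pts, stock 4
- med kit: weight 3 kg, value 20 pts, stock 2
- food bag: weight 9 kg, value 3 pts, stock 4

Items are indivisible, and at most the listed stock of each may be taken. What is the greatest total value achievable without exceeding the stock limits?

Top feasible selections:
- 4×lantern + 2×med kit + 3×food bag: weight 41, value 141
- 4×lantern + 2×med kit + 2×food bag: weight 32, value 138
Best: 141 pts.

141 pts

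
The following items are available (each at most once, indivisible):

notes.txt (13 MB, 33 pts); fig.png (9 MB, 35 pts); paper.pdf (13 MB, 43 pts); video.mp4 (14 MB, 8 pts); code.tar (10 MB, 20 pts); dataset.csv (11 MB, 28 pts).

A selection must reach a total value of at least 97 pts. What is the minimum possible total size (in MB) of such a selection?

32

Subsets with value ≥ 97, sorted by total size:
- fig.png+paper.pdf+code.tar: size 32, value 98
- fig.png+paper.pdf+dataset.csv: size 33, value 106
- notes.txt+fig.png+paper.pdf: size 35, value 111
- notes.txt+paper.pdf+dataset.csv: size 37, value 104
Minimum size: 32 MB.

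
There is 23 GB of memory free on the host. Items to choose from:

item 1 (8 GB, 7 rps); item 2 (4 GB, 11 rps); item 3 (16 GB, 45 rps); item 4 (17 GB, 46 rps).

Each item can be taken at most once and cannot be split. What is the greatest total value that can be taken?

Check high-value combinations within 23 GB:
- item 2+item 4: memory 4+17=21, value 11+46=57
- item 2+item 3: memory 4+16=20, value 11+45=56
- item 4: memory 17, value 46
Best: 57 rps.

57 rps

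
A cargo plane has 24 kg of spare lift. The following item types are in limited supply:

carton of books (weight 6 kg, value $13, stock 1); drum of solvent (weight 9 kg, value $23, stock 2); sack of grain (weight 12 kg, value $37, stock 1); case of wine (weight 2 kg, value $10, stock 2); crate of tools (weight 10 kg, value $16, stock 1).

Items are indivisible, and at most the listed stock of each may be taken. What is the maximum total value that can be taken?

Top feasible selections:
- 1×carton of books + 1×sack of grain + 2×case of wine: weight 22, value 70
- 1×drum of solvent + 1×sack of grain + 1×case of wine: weight 23, value 70
- 2×drum of solvent + 2×case of wine: weight 22, value 66
- 1×sack of grain + 1×case of wine + 1×crate of tools: weight 24, value 63
Best: $70.

$70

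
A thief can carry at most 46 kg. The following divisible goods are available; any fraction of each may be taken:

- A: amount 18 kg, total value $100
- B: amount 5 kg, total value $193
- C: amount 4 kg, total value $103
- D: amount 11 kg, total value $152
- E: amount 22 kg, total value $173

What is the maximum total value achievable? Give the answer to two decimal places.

643.22

Take in order of value per unit:
- B (193/5 per unit): all 5 → value 193, running total 193.00
- C (103/4 per unit): all 4 → value 103, running total 296.00
- D (152/11 per unit): all 11 → value 152, running total 448.00
- E (173/22 per unit): all 22 → value 173, running total 621.00
- A (100/18 per unit): 4 of 18 → value 4×100/18 = 22.2222, running total 643.22
Total 643.22.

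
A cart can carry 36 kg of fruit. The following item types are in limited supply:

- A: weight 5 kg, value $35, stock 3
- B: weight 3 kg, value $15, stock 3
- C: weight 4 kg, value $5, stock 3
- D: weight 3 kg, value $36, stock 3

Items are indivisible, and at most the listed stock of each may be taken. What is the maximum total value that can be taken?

Best selections within weight 36 and stock limits:
- 3×A + 3×B + 3×D: weight 33, value 258
- 3×A + 2×B + 1×C + 3×D: weight 34, value 248
- 3×A + 2×B + 3×D: weight 30, value 243
Best: $258.

$258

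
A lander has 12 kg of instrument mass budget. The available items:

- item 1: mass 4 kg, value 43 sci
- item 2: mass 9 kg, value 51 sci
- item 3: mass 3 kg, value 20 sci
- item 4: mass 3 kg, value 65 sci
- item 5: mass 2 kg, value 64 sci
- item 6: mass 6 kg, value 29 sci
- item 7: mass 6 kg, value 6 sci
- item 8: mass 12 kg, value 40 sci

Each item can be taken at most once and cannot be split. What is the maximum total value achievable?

192 sci

Check high-value combinations within 12 kg:
- item 1+item 3+item 4+item 5: mass 4+3+3+2=12, value 43+20+65+64=192
- item 1+item 4+item 5: mass 4+3+2=9, value 43+65+64=172
- item 4+item 5+item 6: mass 3+2+6=11, value 65+64+29=158
- item 3+item 4+item 5: mass 3+3+2=8, value 20+65+64=149
- item 1+item 5+item 6: mass 4+2+6=12, value 43+64+29=136
Best: 192 sci.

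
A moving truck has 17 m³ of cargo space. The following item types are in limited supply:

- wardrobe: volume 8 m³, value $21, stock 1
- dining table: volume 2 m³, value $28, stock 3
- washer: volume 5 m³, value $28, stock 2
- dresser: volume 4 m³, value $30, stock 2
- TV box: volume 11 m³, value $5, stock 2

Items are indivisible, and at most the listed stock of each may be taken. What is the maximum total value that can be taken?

$144

Best selections within volume 17 and stock limits:
- 3×dining table + 2×dresser: volume 14, value 144
- 2×dining table + 1×washer + 2×dresser: volume 17, value 144
- 3×dining table + 1×washer + 1×dresser: volume 15, value 142
Best: $144.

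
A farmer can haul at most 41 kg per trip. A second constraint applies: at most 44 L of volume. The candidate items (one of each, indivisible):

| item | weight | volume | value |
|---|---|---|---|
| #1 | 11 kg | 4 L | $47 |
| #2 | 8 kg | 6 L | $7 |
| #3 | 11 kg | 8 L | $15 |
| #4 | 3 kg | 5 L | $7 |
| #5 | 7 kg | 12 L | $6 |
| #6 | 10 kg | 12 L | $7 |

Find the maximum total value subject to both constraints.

Feasible sets respecting both limits:
- #1+#2+#3+#4+#5: weight 40, volume 35, value 82
- #1+#2+#3+#4: weight 33, volume 23, value 76
- #1+#2+#3+#6: weight 40, volume 30, value 76
- #1+#3+#4+#6: weight 35, volume 29, value 76
Best: $82.

$82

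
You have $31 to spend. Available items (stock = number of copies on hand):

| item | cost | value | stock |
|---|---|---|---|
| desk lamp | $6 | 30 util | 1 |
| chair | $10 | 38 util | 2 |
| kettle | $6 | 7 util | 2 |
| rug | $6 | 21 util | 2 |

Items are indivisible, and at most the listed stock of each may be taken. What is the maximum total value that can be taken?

110 util

Best selections within cost 31 and stock limits:
- 1×desk lamp + 1×chair + 2×rug: cost 28, value 110
- 1×desk lamp + 2×chair: cost 26, value 106
- 2×chair + 1×rug: cost 26, value 97
- 1×desk lamp + 1×chair + 1×kettle + 1×rug: cost 28, value 96
Best: 110 util.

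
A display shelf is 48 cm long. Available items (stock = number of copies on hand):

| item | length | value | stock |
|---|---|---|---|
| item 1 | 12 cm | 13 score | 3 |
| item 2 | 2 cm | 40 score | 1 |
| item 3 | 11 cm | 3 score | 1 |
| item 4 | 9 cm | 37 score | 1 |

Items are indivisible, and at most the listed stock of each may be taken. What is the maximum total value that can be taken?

Top feasible selections:
- 3×item 1 + 1×item 2 + 1×item 4: length 47, value 116
- 2×item 1 + 1×item 2 + 1×item 3 + 1×item 4: length 46, value 106
- 2×item 1 + 1×item 2 + 1×item 4: length 35, value 103
Best: 116 score.

116 score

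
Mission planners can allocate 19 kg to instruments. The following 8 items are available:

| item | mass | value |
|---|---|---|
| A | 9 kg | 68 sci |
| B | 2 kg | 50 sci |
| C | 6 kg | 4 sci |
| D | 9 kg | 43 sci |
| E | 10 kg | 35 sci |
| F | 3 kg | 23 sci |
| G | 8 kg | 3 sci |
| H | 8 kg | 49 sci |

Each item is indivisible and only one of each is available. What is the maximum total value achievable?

167 sci

This is a 0/1 knapsack; check combinations near the capacity.
- A+B+H: mass 9+2+8=19, value 68+50+49=167
- B+D+H: mass 2+9+8=19, value 50+43+49=142
- A+B+F: mass 9+2+3=14, value 68+50+23=141
- B+C+F+H: mass 2+6+3+8=19, value 50+4+23+49=126
Best: 167 sci.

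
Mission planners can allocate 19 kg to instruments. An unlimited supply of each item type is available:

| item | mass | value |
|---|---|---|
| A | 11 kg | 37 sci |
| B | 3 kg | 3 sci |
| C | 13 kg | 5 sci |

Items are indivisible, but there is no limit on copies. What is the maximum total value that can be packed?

Best value-per-unit is A at 37/11; filling with it alone gives 1×37 = 37.
Optimal mix: 1×A + 2×B → mass 17, value 43.

43 sci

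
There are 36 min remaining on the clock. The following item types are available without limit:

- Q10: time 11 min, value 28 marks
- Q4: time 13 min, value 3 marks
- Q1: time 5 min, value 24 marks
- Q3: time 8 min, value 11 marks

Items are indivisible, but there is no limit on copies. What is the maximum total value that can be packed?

Best value-per-unit is Q1 at 24/5, and filling with it alone uses time 7×5=35. No mix of the others beats 7×24 = 168.

168 marks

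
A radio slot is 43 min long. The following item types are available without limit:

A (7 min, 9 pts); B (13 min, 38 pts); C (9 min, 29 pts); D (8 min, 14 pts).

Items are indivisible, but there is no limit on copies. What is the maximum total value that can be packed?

Best value-per-unit is C at 29/9; filling with it alone gives 4×29 = 116.
Optimal mix: 1×A + 4×C → duration 43, value 125.

125 pts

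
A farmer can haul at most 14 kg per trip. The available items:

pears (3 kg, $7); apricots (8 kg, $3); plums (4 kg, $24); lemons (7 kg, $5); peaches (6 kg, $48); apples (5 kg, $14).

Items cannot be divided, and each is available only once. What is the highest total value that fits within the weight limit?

$79

This is a 0/1 knapsack; check combinations near the capacity.
- pears+plums+peaches: weight 3+4+6=13, value 7+24+48=79
- plums+peaches: weight 4+6=10, value 24+48=72
- pears+peaches+apples: weight 3+6+5=14, value 7+48+14=69
Best: $79.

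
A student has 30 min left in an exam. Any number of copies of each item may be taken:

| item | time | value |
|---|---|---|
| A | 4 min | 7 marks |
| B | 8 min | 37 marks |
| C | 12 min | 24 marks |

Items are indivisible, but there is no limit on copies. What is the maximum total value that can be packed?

118 marks

Best value-per-unit is B at 37/8; filling with it alone gives 3×37 = 111.
Optimal mix: 1×A + 3×B → time 28, value 118.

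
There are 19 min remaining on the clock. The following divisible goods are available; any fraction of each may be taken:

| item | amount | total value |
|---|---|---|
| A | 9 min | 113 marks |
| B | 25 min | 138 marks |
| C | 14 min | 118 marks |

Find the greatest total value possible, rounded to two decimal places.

Take in order of value per unit:
- A (113/9 per unit): all 9 → value 113, running total 113.00
- C (118/14 per unit): 10 of 14 → value 10×118/14 = 84.2857, running total 197.29
Total 197.29.

197.29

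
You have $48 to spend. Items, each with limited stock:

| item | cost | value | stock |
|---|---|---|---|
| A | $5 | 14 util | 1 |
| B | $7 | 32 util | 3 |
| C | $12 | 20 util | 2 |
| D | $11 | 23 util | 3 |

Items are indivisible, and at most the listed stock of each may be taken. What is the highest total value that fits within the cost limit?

Top feasible selections:
- 1×A + 3×B + 2×D: cost 48, value 156
- 3×B + 2×D: cost 43, value 142
- 3×B + 1×C + 1×D: cost 44, value 139
- 3×B + 2×C: cost 45, value 136
Best: 156 util.

156 util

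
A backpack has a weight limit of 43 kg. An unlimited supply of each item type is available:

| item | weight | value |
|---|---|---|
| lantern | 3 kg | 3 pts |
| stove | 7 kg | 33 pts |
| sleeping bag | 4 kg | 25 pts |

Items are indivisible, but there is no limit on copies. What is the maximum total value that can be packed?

258 pts

Best value-per-unit is sleeping bag at 25/4; filling with it alone gives 10×25 = 250.
Optimal mix: 1×stove + 9×sleeping bag → weight 43, value 258.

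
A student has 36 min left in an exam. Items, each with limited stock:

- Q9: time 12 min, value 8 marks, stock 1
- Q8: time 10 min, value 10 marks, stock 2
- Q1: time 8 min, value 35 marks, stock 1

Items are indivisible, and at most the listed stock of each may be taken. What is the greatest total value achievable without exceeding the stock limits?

55 marks

Top feasible selections:
- 2×Q8 + 1×Q1: time 28, value 55
- 1×Q9 + 1×Q8 + 1×Q1: time 30, value 53
- 1×Q8 + 1×Q1: time 18, value 45
- 1×Q9 + 1×Q1: time 20, value 43
Best: 55 marks.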